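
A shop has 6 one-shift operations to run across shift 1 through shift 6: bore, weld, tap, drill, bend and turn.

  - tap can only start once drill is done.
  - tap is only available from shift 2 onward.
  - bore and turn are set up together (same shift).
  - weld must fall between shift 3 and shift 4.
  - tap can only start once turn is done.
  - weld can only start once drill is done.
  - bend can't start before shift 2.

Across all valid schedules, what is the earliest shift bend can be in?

Bend is available from shift 2.
bend at shift 2 is achievable: bend -> shift 2; drill -> shift 1; tap -> shift 2; turn -> shift 1; bore -> shift 1; weld -> shift 3.

shift 2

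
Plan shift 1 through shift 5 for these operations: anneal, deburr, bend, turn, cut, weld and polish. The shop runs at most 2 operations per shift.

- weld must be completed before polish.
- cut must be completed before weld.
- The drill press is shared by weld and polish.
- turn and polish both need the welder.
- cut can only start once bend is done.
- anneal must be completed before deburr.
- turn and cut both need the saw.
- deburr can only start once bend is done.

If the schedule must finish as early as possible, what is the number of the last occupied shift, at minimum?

The precedence chain requires at least 4 distinct shifts.
With at most 2 per shift and 7 operations, at least 4 shifts are needed.
4 works (last occupied shift: shift 4): for example deburr=shift 2; bend=shift 1; polish=shift 4; turn=shift 3; cut=shift 2; weld=shift 3; anneal=shift 1.

4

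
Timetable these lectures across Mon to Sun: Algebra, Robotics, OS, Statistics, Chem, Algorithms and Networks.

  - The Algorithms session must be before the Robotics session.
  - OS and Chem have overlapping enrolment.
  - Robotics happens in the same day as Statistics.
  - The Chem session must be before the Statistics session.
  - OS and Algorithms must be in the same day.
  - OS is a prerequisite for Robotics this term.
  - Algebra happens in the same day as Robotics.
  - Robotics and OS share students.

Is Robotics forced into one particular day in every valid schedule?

No

Robotics can be Wed (e.g. Statistics in Wed; Chem in Tue; Algebra in Wed; Robotics in Wed; Networks in Mon; Algorithms in Mon; OS in Mon) or Thu (e.g. Chem=Tue; Algebra=Thu; Robotics=Thu; OS=Mon; Algorithms=Mon; Networks=Mon; Statistics=Thu).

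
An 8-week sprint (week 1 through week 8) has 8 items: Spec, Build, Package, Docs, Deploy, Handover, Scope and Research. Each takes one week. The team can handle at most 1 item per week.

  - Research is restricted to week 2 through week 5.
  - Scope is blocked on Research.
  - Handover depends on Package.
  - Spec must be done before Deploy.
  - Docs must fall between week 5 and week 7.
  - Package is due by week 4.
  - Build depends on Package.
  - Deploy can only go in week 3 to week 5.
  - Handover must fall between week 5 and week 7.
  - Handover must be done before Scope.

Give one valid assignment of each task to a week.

Deploy=week 3; Docs=week 6; Handover=week 5; Scope=week 7; Package=week 1; Research=week 4; Build=week 8; Spec=week 2

Checking: Handover(week 5) before Scope(week 7); Research(week 4) before Scope(week 7); Package(week 1) before Build(week 8); Spec(week 2) before Deploy(week 3); Package(week 1) before Handover(week 5); Deploy=week 3 in [week 3,week 5]; Package=week 1 in [week 1,week 4]; Docs=week 6 in [week 5,week 7]; Handover=week 5 in [week 5,week 7]; Research=week 4 in [week 2,week 5]; max 1 per week (cap 1).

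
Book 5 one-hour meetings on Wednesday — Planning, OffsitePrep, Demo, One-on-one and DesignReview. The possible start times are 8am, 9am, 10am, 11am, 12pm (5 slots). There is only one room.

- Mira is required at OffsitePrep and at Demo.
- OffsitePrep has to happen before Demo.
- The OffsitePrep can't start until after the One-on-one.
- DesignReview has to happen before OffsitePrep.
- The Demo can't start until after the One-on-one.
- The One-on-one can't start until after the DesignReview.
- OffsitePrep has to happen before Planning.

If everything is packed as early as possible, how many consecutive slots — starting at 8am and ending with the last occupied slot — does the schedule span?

5

The precedence chain requires at least 4 distinct slots.
With at most 1 per slot and 5 meetings, at least 5 slots are needed.
5 works (last occupied slot: 12pm): for example DesignReview -> 8am; One-on-one -> 9am; Demo -> 11am; OffsitePrep -> 10am; Planning -> 12pm.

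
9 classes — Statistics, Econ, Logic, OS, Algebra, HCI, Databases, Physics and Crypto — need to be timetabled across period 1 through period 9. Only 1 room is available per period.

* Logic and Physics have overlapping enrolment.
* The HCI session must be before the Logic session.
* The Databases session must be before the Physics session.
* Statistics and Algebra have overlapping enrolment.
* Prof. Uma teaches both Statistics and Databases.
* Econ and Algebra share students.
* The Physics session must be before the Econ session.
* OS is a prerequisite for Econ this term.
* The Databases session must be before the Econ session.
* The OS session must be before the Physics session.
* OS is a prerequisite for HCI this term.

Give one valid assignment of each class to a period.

Logic=period 6; Databases=period 2; Physics=period 3; Statistics=period 7; OS=period 1; HCI=period 5; Econ=period 4; Algebra=period 8; Crypto=period 9

Checking: OS(period 1) before HCI(period 5); Databases(period 2) before Physics(period 3); OS(period 1) before Econ(period 4); Databases(period 2) before Econ(period 4); Physics(period 3) before Econ(period 4); OS(period 1) before Physics(period 3); HCI(period 5) before Logic(period 6); Statistics(period 7) != Algebra(period 8); Logic(period 6) != Physics(period 3); Econ(period 4) != Algebra(period 8); Statistics(period 7) != Databases(period 2); max 1 per period (cap 1).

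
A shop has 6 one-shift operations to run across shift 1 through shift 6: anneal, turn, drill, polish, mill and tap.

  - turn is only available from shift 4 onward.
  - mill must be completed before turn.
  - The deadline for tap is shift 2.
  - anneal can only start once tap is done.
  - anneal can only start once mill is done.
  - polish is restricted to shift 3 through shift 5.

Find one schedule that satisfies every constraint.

mill=shift 1, drill=shift 1, turn=shift 4, tap=shift 1, anneal=shift 2, polish=shift 3

Checking: tap(shift 1) before anneal(shift 2); mill(shift 1) before anneal(shift 2); mill(shift 1) before turn(shift 4); polish=shift 3 in [shift 3,shift 5]; turn=shift 4 in [shift 4,shift 6]; tap=shift 1 in [shift 1,shift 2].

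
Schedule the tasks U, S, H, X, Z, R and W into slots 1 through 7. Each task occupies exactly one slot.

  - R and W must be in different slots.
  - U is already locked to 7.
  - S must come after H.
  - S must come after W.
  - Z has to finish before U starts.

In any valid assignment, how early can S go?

2

Precedence pushes S to at least 2.
S at 2 is achievable: W in 1, X in 1, Z in 1, U in 7, R in 2, H in 1, S in 2.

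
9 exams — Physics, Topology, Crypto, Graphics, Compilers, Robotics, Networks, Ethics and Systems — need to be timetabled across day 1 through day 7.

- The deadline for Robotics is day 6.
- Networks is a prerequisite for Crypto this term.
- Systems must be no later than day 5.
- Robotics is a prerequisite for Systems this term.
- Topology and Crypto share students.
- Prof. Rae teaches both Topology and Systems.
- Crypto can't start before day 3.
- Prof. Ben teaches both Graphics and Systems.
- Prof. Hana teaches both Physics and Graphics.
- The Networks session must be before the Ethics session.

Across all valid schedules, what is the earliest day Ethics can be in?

Precedence pushes Ethics to at least day 2.
Ethics at day 2 is achievable: Robotics in day 1; Crypto in day 3; Systems in day 2; Graphics in day 3; Networks in day 1; Physics in day 1; Ethics in day 2; Topology in day 1; Compilers in day 1.

day 2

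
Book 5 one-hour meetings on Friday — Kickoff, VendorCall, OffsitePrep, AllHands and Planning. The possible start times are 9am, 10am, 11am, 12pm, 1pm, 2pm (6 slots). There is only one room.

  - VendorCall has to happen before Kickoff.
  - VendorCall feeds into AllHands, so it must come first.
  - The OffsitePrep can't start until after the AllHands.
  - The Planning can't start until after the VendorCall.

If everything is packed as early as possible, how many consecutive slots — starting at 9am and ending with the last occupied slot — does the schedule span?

5

The precedence chain requires at least 3 distinct slots.
With at most 1 per slot and 5 meetings, at least 5 slots are needed.
5 works (last occupied slot: 1pm): for example AllHands in 10am; Planning in 1pm; VendorCall in 9am; OffsitePrep in 12pm; Kickoff in 11am.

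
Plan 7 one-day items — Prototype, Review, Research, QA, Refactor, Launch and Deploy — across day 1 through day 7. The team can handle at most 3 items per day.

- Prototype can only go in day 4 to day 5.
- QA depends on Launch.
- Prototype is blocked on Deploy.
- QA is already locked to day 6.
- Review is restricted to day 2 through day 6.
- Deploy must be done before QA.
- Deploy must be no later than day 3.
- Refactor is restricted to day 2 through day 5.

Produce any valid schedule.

QA in day 6, Launch in day 1, Review in day 2, Research in day 1, Refactor in day 2, Prototype in day 4, Deploy in day 1

Checking: Launch(day 1) before QA(day 6); Deploy(day 1) before Prototype(day 4); Deploy(day 1) before QA(day 6); Review=day 2 in [day 2,day 6]; QA=day 6 in [day 6,day 6]; Prototype=day 4 in [day 4,day 5]; Deploy=day 1 in [day 1,day 3]; Refactor=day 2 in [day 2,day 5]; max 3 per day (cap 3).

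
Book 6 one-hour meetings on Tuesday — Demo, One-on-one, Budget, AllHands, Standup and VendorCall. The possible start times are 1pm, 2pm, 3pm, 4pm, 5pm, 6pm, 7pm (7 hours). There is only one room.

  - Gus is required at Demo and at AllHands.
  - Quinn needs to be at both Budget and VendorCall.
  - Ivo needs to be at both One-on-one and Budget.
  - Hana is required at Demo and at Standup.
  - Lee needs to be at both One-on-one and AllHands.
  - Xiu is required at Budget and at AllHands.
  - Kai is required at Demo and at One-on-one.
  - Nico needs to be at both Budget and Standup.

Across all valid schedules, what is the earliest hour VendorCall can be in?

1pm

VendorCall at 1pm is achievable: VendorCall=1pm, Standup=6pm, AllHands=5pm, Demo=2pm, One-on-one=3pm, Budget=4pm.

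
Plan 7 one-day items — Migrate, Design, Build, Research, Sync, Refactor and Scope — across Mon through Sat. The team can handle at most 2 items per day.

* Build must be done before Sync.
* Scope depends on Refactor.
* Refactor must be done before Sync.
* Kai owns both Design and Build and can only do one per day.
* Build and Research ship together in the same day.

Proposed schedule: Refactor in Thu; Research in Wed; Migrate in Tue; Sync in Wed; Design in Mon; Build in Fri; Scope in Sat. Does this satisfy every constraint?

No. Build must be done before Sync is not satisfied.

Build must be done before Sync — violated.
Refactor must be done before Sync — violated.
Build and Research ship together in the same day — violated.
Kai owns both Design and Build and can only do one per day — holds.
The team can handle at most 2 items per day — holds.
Scope depends on Refactor — holds.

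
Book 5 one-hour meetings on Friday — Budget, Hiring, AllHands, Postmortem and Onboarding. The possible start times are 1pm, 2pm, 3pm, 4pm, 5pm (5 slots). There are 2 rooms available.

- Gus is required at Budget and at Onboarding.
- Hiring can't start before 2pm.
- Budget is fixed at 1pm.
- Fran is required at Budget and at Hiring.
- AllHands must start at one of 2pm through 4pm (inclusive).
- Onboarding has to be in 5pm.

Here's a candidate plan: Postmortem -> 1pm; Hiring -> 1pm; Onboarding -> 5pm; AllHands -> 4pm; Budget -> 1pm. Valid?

Gus is required at Budget and at Onboarding — holds.
Hiring can't start before 2pm — violated.
Onboarding has to be in 5pm — holds.
There are 2 rooms available — violated.
Fran is required at Budget and at Hiring — violated.
Budget is fixed at 1pm — holds.
AllHands must start at one of 2pm through 4pm (inclusive) — holds.

No — it violates: Hiring can't start before 2pm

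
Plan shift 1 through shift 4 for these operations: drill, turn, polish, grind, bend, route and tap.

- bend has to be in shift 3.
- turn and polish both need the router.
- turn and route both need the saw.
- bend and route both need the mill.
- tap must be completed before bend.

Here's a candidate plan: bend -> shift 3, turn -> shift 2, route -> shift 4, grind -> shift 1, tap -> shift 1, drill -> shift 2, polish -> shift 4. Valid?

bend has to be in shift 3 — holds.
bend and route both need the mill — holds.
turn and route both need the saw — holds.
tap must be completed before bend — holds.
turn and polish both need the router — holds.

Yes, all constraints hold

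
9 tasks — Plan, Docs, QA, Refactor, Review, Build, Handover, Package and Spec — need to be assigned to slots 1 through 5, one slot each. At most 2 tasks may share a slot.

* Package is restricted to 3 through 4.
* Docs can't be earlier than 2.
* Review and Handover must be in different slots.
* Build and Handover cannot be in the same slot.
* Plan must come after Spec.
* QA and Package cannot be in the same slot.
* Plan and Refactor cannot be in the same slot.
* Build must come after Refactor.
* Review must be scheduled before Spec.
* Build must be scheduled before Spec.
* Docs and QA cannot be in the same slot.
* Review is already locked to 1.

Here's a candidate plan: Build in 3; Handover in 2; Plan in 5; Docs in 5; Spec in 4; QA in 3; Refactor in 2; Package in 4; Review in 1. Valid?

Yes, all constraints hold

Plan must come after Spec — holds.
Review is already locked to 1 — holds.
Review and Handover must be in different slots — holds.
Docs and QA cannot be in the same slot — holds.
Build and Handover cannot be in the same slot — holds.
Build must come after Refactor — holds.
At most 2 tasks may share a slot — holds.
QA and Package cannot be in the same slot — holds.
Review must be scheduled before Spec — holds.
Plan and Refactor cannot be in the same slot — holds.
Build must be scheduled before Spec — holds.
Package is restricted to 3 through 4 — holds.
Docs can't be earlier than 2 — holds.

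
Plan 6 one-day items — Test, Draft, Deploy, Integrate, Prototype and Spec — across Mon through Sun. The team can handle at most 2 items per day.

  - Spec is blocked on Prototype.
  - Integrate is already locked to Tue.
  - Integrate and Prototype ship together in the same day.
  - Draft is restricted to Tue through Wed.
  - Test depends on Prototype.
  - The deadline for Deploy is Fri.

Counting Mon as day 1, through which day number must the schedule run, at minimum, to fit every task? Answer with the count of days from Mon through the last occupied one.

The precedence chain requires at least 2 distinct days.
With at most 2 per day and 6 tasks, at least 3 days are needed.
Propagating the time windows through the other constraints, Test can't land before Wed — that is day 3 counting from Mon — so the schedule must run through at least 3 days.
Could 3 days be enough, i.e. nothing placed later than Wed? No: Draft's window within 3 days is {Tue, Wed}; Integrate's window within 3 days is {Tue}; Spec must come after Prototype (at Mon or later) → {Tue, Wed}; Prototype must come before Spec (at Wed or earlier) → {Mon, Tue}; Test must come after Prototype (at Mon or later) → {Tue, Wed}; Prototype must be in the same day as Integrate (in {Tue}) → {Tue}; Test can't use Tue, already full with Integrate and Prototype (limit 2) → {Wed}; Draft can't use Tue, already full with Integrate and Prototype (limit 2) → {Wed}; Spec can't use Tue, already full with Integrate and Prototype (limit 2) → {Wed}; that puts Test, Draft and Spec all in Wed — more than 2 per day.
So 3 days is not enough.
4 works (last occupied day: Thu): for example Deploy -> Mon; Draft -> Wed; Integrate -> Tue; Prototype -> Tue; Spec -> Thu; Test -> Wed.

4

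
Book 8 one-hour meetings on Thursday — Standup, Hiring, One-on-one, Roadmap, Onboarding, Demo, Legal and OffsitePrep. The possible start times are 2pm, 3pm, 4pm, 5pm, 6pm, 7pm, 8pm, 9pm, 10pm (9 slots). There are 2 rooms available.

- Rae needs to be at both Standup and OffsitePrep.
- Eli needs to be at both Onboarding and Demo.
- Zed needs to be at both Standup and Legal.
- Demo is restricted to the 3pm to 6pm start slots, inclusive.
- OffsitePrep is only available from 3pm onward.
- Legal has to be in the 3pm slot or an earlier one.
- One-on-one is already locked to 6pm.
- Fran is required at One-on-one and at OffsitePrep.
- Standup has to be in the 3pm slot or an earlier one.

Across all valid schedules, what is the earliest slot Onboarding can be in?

Onboarding at 2pm is achievable: OffsitePrep in 4pm; Legal in 3pm; Hiring in 4pm; One-on-one in 6pm; Demo in 3pm; Roadmap in 5pm; Onboarding in 2pm; Standup in 2pm.

2pm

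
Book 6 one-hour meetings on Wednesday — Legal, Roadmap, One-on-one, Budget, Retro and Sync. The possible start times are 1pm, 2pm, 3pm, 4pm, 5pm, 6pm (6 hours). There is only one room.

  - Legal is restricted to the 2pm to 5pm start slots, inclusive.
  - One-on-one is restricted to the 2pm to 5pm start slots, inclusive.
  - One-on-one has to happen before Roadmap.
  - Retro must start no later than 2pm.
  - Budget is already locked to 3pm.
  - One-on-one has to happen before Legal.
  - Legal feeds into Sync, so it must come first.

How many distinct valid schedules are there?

3

Enumerating: Roadmap -> 5pm; Sync -> 6pm; Retro -> 1pm; One-on-one -> 2pm; Legal -> 4pm; Budget -> 3pm | Legal in 4pm; Roadmap in 6pm; One-on-one in 2pm; Retro in 1pm; Budget in 3pm; Sync in 5pm | Retro in 1pm; Budget in 3pm; Sync in 6pm; Roadmap in 4pm; Legal in 5pm; One-on-one in 2pm.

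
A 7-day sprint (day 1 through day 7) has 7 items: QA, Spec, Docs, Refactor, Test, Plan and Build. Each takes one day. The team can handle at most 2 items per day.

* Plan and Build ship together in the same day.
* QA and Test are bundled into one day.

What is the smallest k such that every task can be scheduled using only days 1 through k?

With at most 2 per day and 7 tasks, at least 4 days are needed.
4 works (last occupied day: day 4): for example Build -> day 4, QA -> day 1, Plan -> day 4, Refactor -> day 3, Spec -> day 2, Test -> day 1, Docs -> day 2.

4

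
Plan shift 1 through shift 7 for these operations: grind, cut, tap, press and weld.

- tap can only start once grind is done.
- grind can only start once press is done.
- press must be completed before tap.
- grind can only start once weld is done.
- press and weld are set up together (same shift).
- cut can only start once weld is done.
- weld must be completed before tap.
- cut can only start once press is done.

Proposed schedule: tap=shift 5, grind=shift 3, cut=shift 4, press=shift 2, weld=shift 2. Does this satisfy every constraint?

cut can only start once press is done — holds.
grind can only start once press is done — holds.
press must be completed before tap — holds.
grind can only start once weld is done — holds.
tap can only start once grind is done — holds.
cut can only start once weld is done — holds.
weld must be completed before tap — holds.
press and weld are set up together (same shift) — holds.

Valid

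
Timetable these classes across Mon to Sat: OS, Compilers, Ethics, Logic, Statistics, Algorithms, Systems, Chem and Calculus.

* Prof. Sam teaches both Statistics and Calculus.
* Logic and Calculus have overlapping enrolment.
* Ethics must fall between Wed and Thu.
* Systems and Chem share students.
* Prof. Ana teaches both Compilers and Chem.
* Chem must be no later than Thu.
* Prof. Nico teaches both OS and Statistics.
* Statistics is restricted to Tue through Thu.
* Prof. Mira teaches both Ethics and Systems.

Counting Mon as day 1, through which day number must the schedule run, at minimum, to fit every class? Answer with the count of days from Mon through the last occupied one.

Ethics can't be placed before Wed — that is day 3 counting from Mon — so the schedule must run through at least 3 days.
3 works (last occupied day: Wed): for example Chem in Tue; Ethics in Wed; Compilers in Mon; Systems in Mon; Algorithms in Mon; Statistics in Tue; Logic in Mon; Calculus in Wed; OS in Mon.

3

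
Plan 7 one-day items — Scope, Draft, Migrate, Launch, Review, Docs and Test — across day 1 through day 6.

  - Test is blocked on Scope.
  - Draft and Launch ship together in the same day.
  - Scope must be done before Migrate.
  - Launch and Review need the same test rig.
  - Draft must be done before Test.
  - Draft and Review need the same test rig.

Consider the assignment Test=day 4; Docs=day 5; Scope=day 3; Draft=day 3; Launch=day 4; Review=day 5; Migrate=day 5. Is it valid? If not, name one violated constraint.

Test is blocked on Scope — holds.
Draft and Review need the same test rig — holds.
Launch and Review need the same test rig — holds.
Scope must be done before Migrate — holds.
Draft must be done before Test — holds.
Draft and Launch ship together in the same day — violated.

Invalid. Draft and Launch ship together in the same day.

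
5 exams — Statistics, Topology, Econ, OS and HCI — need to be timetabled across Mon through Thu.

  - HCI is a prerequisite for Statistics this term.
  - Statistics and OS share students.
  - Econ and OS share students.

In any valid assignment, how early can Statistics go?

Tue

Precedence pushes Statistics to at least Tue.
Statistics at Tue is achievable: OS in Wed; Topology in Mon; Statistics in Tue; HCI in Mon; Econ in Mon.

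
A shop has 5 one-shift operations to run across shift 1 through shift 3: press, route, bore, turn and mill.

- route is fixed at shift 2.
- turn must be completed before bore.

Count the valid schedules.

27

Splitting on press: it can be shift 1 (9), shift 2 (9), shift 3 (9). Listing each branch's schedules as (route, bore, turn, mill) by shift number:
press=shift 1: (2,2,1,1) (2,2,1,2) (2,2,1,3) (2,3,1,1) (2,3,1,2) (2,3,1,3) (2,3,2,1) (2,3,2,2) (2,3,2,3) — 9.
press=shift 2: (2,2,1,1) (2,2,1,2) (2,2,1,3) (2,3,1,1) (2,3,1,2) (2,3,1,3) (2,3,2,1) (2,3,2,2) (2,3,2,3) — 9.
press=shift 3: (2,2,1,1) (2,2,1,2) (2,2,1,3) (2,3,1,1) (2,3,1,2) (2,3,1,3) (2,3,2,1) (2,3,2,2) (2,3,2,3) — 9.
Summing: 9 + 9 + 9 = 27.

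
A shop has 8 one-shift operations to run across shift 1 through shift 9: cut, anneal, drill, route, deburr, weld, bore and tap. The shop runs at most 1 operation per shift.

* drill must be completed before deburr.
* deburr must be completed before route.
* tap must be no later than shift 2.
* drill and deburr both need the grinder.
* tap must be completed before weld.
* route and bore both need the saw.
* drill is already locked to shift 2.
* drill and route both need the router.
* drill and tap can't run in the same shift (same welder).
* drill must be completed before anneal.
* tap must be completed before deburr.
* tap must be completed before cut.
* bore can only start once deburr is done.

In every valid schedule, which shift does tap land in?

tap's window is shift 1–shift 2.
drill is fixed at shift 2, and tap can't share a shift with drill.
So tap must be shift 1.

shift 1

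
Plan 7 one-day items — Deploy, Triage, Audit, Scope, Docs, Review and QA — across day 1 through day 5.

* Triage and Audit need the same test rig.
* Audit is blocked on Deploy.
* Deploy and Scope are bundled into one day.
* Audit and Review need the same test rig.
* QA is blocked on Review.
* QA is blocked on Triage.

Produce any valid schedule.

Deploy -> day 1; Review -> day 1; QA -> day 2; Scope -> day 1; Audit -> day 2; Docs -> day 1; Triage -> day 1

Checking: Triage(day 1) before QA(day 2); Deploy(day 1) before Audit(day 2); Review(day 1) before QA(day 2); Audit(day 2) != Review(day 1); Triage(day 1) != Audit(day 2); Deploy = Scope = day 1.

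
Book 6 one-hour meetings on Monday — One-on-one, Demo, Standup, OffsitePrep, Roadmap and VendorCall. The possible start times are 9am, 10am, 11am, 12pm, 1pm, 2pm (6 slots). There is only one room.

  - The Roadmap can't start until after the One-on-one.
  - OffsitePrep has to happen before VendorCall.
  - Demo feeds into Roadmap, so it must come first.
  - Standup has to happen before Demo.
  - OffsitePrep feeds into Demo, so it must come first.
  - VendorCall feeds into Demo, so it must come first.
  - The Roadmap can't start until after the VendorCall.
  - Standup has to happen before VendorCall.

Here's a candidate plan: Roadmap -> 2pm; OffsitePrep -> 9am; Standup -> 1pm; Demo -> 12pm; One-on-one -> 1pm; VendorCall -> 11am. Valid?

No. There is only one room is not satisfied.

Demo feeds into Roadmap, so it must come first — holds.
Standup has to happen before VendorCall — violated.
VendorCall feeds into Demo, so it must come first — holds.
The Roadmap can't start until after the VendorCall — holds.
There is only one room — violated.
The Roadmap can't start until after the One-on-one — holds.
OffsitePrep feeds into Demo, so it must come first — holds.
OffsitePrep has to happen before VendorCall — holds.
Standup has to happen before Demo — violated.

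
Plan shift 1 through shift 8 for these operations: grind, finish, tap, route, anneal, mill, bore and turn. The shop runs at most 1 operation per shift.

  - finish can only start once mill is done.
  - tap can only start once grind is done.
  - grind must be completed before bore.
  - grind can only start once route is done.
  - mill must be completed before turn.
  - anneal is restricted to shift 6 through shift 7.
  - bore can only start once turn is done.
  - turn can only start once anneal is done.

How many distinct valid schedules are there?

Splitting on grind: it can be shift 2 (3), shift 3 (4), shift 4 (3). Listing each branch's schedules as (finish, tap, route, anneal, mill, bore, turn) by shift number:
grind=shift 2: (4,5,1,6,3,8,7) (5,3,1,6,4,8,7) (5,4,1,6,3,8,7) — 3.
grind=shift 3: (4,5,1,6,2,8,7) (4,5,2,6,1,8,7) (5,4,1,6,2,8,7) (5,4,2,6,1,8,7) — 4.
grind=shift 4: (2,5,3,6,1,8,7) (3,5,1,6,2,8,7) (3,5,2,6,1,8,7) — 3.
Summing: 3 + 4 + 3 = 10.

10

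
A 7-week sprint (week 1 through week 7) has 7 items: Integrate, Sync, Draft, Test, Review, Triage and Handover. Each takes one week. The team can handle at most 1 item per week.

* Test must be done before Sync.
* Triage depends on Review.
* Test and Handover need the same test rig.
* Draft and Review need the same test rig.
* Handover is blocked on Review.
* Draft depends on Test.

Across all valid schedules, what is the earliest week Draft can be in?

Precedence pushes Draft to at least week 2.
Draft at week 2 is achievable: Handover in week 6; Draft in week 2; Sync in week 4; Review in week 3; Triage in week 5; Integrate in week 7; Test in week 1.

week 2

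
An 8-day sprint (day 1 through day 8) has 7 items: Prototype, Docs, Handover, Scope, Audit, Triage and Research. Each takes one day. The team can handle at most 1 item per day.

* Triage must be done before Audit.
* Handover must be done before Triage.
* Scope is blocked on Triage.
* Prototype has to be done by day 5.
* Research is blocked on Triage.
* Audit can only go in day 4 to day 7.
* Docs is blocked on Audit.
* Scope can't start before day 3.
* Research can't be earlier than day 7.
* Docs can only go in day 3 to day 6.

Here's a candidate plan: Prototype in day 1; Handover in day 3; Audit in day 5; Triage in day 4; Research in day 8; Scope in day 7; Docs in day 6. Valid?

Valid

Docs is blocked on Audit — holds.
Scope can't start before day 3 — holds.
Research is blocked on Triage — holds.
Audit can only go in day 4 to day 7 — holds.
The team can handle at most 1 item per day — holds.
Prototype has to be done by day 5 — holds.
Docs can only go in day 3 to day 6 — holds.
Handover must be done before Triage — holds.
Triage must be done before Audit — holds.
Scope is blocked on Triage — holds.
Research can't be earlier than day 7 — holds.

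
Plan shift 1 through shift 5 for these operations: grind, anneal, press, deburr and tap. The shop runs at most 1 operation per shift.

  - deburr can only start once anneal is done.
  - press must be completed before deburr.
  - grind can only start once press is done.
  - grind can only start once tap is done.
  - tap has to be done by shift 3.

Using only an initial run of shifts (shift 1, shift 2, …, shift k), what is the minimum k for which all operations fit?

The precedence chain requires at least 2 distinct shifts.
With at most 1 per shift and 5 operations, at least 5 shifts are needed.
5 works (last occupied shift: shift 5): for example grind -> shift 3, anneal -> shift 4, press -> shift 2, tap -> shift 1, deburr -> shift 5.

5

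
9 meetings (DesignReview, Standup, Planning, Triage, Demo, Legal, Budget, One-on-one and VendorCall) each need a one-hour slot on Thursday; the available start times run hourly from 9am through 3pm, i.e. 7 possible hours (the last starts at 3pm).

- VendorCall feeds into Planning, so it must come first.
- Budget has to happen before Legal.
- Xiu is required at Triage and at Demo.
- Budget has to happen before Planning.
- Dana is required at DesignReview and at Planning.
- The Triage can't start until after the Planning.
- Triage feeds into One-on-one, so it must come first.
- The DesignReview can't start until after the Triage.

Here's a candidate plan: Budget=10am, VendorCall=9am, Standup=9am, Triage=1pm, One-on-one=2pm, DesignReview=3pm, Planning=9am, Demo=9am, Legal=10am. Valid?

Triage feeds into One-on-one, so it must come first — holds.
VendorCall feeds into Planning, so it must come first — violated.
Budget has to happen before Planning — violated.
Xiu is required at Triage and at Demo — holds.
Budget has to happen before Legal — violated.
The DesignReview can't start until after the Triage — holds.
Dana is required at DesignReview and at Planning — holds.
The Triage can't start until after the Planning — holds.

No. Budget has to happen before Planning is not satisfied.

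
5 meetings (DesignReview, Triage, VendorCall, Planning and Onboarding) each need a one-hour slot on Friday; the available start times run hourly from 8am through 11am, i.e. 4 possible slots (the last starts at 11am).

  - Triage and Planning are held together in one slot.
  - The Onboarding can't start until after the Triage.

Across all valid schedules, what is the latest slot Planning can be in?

10am

Planning must be in the same slot as Triage, which can't be after 10am, so Planning is at most 10am.
Planning at 10am is achievable: Planning -> 10am; Triage -> 10am; VendorCall -> 8am; DesignReview -> 8am; Onboarding -> 11am.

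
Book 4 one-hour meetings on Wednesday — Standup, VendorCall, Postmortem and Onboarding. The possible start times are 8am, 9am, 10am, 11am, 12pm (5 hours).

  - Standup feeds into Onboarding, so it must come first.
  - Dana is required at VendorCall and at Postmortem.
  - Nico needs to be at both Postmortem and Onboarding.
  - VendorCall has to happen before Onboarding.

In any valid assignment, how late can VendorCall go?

Downstream work caps VendorCall at 11am.
VendorCall at 11am is achievable: VendorCall -> 11am; Standup -> 8am; Postmortem -> 8am; Onboarding -> 12pm.

11am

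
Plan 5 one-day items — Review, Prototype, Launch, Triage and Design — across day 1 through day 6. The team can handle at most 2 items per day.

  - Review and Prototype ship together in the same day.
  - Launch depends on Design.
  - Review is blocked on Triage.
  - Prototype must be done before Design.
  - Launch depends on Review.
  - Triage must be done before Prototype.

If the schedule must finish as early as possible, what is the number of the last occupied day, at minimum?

The precedence chain requires at least 4 distinct days.
With at most 2 per day and 5 work items, at least 3 days are needed.
4 works (last occupied day: day 4): for example Review=day 2; Launch=day 4; Triage=day 1; Prototype=day 2; Design=day 3.

day 4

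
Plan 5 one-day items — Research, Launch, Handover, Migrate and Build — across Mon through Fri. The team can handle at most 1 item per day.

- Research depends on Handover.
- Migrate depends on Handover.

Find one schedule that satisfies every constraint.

Launch in Thu, Build in Fri, Handover in Mon, Research in Tue, Migrate in Wed

Checking: Handover(Mon) before Research(Tue); Handover(Mon) before Migrate(Wed); max 1 per day (cap 1).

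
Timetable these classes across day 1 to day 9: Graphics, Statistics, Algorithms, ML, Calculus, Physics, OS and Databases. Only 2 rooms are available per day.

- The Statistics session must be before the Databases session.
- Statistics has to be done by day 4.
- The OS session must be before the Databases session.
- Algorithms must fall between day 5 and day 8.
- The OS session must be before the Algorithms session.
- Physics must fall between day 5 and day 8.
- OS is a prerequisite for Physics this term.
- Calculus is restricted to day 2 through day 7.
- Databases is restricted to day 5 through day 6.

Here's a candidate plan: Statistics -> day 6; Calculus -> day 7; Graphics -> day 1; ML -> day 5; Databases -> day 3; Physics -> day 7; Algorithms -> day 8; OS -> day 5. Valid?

Invalid. The Statistics session must be before the Databases session.

Calculus is restricted to day 2 through day 7 — holds.
OS is a prerequisite for Physics this term — holds.
The Statistics session must be before the Databases session — violated.
The OS session must be before the Databases session — violated.
Only 2 rooms are available per day — holds.
Databases is restricted to day 5 through day 6 — violated.
Physics must fall between day 5 and day 8 — holds.
Statistics has to be done by day 4 — violated.
The OS session must be before the Algorithms session — holds.
Algorithms must fall between day 5 and day 8 — holds.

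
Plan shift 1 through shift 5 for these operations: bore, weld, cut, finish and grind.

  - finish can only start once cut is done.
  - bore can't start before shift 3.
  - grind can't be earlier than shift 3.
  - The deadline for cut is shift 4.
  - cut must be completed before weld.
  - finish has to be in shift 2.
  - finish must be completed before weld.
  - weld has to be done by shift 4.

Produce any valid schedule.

finish in shift 2; grind in shift 3; bore in shift 3; cut in shift 1; weld in shift 3

Checking: cut(shift 1) before finish(shift 2); finish(shift 2) before weld(shift 3); cut(shift 1) before weld(shift 3); bore=shift 3 in [shift 3,shift 5]; cut=shift 1 in [shift 1,shift 4]; weld=shift 3 in [shift 1,shift 4]; finish=shift 2 in [shift 2,shift 2]; grind=shift 3 in [shift 3,shift 5].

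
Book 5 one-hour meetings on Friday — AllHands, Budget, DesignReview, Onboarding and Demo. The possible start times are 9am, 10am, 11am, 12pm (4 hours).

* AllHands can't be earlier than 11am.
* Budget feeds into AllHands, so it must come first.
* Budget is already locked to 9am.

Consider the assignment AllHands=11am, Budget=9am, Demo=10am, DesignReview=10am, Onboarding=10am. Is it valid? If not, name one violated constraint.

Budget is already locked to 9am — holds.
Budget feeds into AllHands, so it must come first — holds.
AllHands can't be earlier than 11am — holds.

Yes, all constraints hold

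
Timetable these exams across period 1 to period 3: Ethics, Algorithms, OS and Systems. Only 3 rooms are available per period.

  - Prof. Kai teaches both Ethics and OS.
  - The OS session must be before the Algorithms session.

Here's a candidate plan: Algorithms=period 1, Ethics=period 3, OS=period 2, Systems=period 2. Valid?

Prof. Kai teaches both Ethics and OS — holds.
The OS session must be before the Algorithms session — violated.
Only 3 rooms are available per period — holds.

No. The OS session must be before the Algorithms session is not satisfied.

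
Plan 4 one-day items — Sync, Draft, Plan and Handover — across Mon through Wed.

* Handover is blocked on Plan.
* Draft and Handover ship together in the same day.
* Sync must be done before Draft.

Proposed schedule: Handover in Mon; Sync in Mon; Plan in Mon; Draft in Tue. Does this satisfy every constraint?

Invalid. Draft and Handover ship together in the same day.

Sync must be done before Draft — holds.
Handover is blocked on Plan — violated.
Draft and Handover ship together in the same day — violated.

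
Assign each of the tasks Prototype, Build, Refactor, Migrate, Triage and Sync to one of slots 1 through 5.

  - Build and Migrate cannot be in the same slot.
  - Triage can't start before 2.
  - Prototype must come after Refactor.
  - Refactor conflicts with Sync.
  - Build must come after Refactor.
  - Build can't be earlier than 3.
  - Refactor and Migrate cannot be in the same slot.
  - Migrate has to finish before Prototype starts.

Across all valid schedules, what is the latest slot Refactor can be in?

Downstream work caps Refactor at 4.
Refactor at 4 is achievable: Migrate in 1, Prototype in 5, Sync in 1, Refactor in 4, Build in 5, Triage in 2.

4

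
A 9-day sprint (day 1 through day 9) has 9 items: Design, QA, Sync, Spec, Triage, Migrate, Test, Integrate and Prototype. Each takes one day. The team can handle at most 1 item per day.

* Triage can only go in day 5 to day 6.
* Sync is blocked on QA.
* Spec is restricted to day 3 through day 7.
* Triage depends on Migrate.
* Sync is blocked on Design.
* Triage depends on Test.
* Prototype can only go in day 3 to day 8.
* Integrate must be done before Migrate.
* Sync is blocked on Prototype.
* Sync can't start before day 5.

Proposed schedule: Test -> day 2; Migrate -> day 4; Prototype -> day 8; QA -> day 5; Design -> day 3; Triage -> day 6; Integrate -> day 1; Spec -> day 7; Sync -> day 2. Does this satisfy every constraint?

Invalid. Sync can't start before day 5.

The team can handle at most 1 item per day — violated.
Sync is blocked on Design — violated.
Sync can't start before day 5 — violated.
Sync is blocked on QA — violated.
Prototype can only go in day 3 to day 8 — holds.
Spec is restricted to day 3 through day 7 — holds.
Triage can only go in day 5 to day 6 — holds.
Sync is blocked on Prototype — violated.
Triage depends on Test — holds.
Triage depends on Migrate — holds.
Integrate must be done before Migrate — holds.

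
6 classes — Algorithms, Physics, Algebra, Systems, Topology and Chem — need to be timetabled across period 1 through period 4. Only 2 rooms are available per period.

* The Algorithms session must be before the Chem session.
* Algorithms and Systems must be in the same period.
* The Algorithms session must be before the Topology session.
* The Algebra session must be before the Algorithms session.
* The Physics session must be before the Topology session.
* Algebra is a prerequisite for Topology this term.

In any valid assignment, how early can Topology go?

period 3

Precedence pushes Topology to at least period 3.
Topology at period 3 is achievable: Topology -> period 3, Physics -> period 1, Systems -> period 2, Algorithms -> period 2, Chem -> period 3, Algebra -> period 1.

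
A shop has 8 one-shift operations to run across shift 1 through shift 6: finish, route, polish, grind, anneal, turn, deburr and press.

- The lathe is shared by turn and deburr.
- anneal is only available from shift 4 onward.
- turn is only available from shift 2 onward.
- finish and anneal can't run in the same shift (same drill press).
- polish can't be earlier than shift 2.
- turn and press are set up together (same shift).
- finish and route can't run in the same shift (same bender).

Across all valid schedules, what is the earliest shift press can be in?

Press must be in the same shift as turn, which can't be before shift 2, so press is at least shift 2.
press at shift 2 is achievable: anneal -> shift 4; press -> shift 2; finish -> shift 1; deburr -> shift 1; grind -> shift 1; turn -> shift 2; route -> shift 2; polish -> shift 2.

shift 2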